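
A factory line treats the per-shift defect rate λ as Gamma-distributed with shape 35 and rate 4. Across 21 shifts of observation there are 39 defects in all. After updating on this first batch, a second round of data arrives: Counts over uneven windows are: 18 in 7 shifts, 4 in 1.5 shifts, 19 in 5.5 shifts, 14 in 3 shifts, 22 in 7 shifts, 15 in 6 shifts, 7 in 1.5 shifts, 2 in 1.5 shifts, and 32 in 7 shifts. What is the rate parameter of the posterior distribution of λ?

Total count 39 over total exposure 21 shifts.
After the first batch: Gamma(35 + 39, 4 + 21) = Gamma(74, 25).
Total count: 18 + 4 + 19 + 14 + 22 + 15 + 7 + 2 + 32 = 133.
Total exposure: 7 + 1.5 + 5.5 + 3 + 7 + 6 + 1.5 + 1.5 + 7 = 40 shifts.
After the second batch: Gamma(74 + 133, 25 + 40) = Gamma(207, 65).

65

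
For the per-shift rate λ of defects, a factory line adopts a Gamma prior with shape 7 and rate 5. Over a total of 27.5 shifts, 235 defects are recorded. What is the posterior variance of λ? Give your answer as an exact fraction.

968/4225

Total count 235 over total exposure 27.5 shifts.
Posterior: α' = 7 + 235 = 242, β' = 5 + 27.5 = 65/2.
Posterior variance = α'/β'² = 242/(4225/4) = 968/4225.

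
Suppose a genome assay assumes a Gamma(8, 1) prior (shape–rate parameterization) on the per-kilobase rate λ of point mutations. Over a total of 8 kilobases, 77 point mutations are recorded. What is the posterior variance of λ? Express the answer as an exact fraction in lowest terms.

Total count 77 over total exposure 8 kilobases.
The Gamma prior is conjugate for the Poisson rate, so λ | data ~ Gamma(8+77, 1+8) = Gamma(85, 9).
Posterior variance = α'/β'² = 85/81.

85/81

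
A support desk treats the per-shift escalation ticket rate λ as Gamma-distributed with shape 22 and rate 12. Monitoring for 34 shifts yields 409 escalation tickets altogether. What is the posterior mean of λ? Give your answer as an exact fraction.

431/46

Total count 409 over total exposure 34 shifts.
The Gamma prior is conjugate for the Poisson rate, so λ | data ~ Gamma(22+409, 12+34) = Gamma(431, 46).
Posterior mean = α'/β' = 431/46.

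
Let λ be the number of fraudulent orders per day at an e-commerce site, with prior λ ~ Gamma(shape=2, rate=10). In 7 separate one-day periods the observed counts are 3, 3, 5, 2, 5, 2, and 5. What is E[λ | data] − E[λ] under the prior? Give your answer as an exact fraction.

118/85

Total count: 3 + 3 + 5 + 2 + 5 + 2 + 5 = 25.
Total exposure: 7 days.
The Gamma prior is conjugate for the Poisson rate, so λ | data ~ Gamma(2+25, 10+7) = Gamma(27, 17).
Posterior mean = 27/17 = 27/17; prior mean = 2/10 = 1/5. Difference = 27/17 − 1/5 = 118/85.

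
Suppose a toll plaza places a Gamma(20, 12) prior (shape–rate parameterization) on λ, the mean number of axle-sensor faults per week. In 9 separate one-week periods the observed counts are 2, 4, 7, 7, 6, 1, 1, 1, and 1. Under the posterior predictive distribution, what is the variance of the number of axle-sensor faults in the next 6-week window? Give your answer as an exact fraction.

900/49

Total count: 2 + 4 + 7 + 7 + 6 + 1 + 1 + 1 + 1 = 30.
Total exposure: 9 weeks.
By Gamma–Poisson conjugacy, the posterior is Gamma(α + Σx, β + Σt) = Gamma(20 + 30, 12 + 9) = Gamma(50, 21).
The posterior predictive for a window of length T is Negative Binomial with variance T·α'·(β'+T)/β'² = 6·50·27/441 = 900/49.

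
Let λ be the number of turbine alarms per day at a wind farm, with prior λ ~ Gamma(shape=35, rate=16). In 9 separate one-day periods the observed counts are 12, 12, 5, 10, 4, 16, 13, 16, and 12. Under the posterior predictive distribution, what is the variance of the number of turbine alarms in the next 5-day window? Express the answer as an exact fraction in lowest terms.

162/5

Total count: 12 + 12 + 5 + 10 + 4 + 16 + 13 + 16 + 12 = 100.
Total exposure: 9 days.
By Gamma–Poisson conjugacy, the posterior is Gamma(α + Σx, β + Σt) = Gamma(35 + 100, 16 + 9) = Gamma(135, 25).
The posterior predictive for a window of length T is Negative Binomial with variance T·α'·(β'+T)/β'² = 5·135·30/625 = 162/5.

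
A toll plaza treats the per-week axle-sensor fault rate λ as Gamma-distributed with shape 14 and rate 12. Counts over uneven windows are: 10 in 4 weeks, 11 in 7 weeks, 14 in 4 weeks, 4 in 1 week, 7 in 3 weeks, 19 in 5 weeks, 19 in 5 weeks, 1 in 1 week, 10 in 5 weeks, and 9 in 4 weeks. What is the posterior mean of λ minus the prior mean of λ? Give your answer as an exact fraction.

39/34

Total count: 10 + 11 + 14 + 4 + 7 + 19 + 19 + 1 + 10 + 9 = 104.
Total exposure: 4 + 7 + 4 + 1 + 3 + 5 + 5 + 1 + 5 + 4 = 39 weeks.
By Gamma–Poisson conjugacy, the posterior is Gamma(α + Σx, β + Σt) = Gamma(14 + 104, 12 + 39) = Gamma(118, 51).
Posterior mean = 118/51 = 118/51; prior mean = 14/12 = 7/6. Difference = 118/51 − 7/6 = 39/34.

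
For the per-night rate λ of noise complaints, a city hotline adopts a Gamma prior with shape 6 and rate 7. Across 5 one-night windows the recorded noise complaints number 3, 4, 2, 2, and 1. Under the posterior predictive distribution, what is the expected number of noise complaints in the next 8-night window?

12

Total count: 3 + 4 + 2 + 2 + 1 = 12.
Total exposure: 5 nights.
By Gamma–Poisson conjugacy, the posterior is Gamma(α + Σx, β + Σt) = Gamma(6 + 12, 7 + 5) = Gamma(18, 12).
Predictive mean over an 8-night window = T·E[λ|data] = 8·18/12 = 12.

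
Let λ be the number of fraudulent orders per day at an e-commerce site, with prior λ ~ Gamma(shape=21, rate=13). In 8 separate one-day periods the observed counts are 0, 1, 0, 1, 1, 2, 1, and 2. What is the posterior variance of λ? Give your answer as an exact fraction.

Total count: 0 + 1 + 0 + 1 + 1 + 2 + 1 + 2 = 8.
Total exposure: 8 days.
Gamma(α, β) with Poisson data over total exposure Σt gives posterior Gamma(α+Σx, β+Σt) = Gamma(29, 21).
Posterior variance = α'/β'² = 29/441.

29/441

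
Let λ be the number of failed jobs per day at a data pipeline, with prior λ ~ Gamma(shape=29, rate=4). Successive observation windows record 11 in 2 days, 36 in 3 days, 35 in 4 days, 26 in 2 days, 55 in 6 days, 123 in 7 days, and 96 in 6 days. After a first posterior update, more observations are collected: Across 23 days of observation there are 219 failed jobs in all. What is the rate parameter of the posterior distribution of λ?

57

Total count: 11 + 36 + 35 + 26 + 55 + 123 + 96 = 382.
Total exposure: 2 + 3 + 4 + 2 + 6 + 7 + 6 = 30 days.
After the first batch: Gamma(29 + 382, 4 + 30) = Gamma(411, 34).
Total count 219 over total exposure 23 days.
After the second batch: Gamma(411 + 219, 34 + 23) = Gamma(630, 57).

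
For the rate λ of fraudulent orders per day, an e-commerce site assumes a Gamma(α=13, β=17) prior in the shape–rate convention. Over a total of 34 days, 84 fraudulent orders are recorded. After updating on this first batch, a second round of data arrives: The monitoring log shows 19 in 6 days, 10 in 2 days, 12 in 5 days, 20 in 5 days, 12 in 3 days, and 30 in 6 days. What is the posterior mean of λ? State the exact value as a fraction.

Total count 84 over total exposure 34 days.
After the first batch: Gamma(13 + 84, 17 + 34) = Gamma(97, 51).
Total count: 19 + 10 + 12 + 20 + 12 + 30 = 103.
Total exposure: 6 + 2 + 5 + 5 + 3 + 6 = 27 days.
After the second batch: Gamma(97 + 103, 51 + 27) = Gamma(200, 78).
Posterior mean = α'/β' = 200/78 = 100/39.

100/39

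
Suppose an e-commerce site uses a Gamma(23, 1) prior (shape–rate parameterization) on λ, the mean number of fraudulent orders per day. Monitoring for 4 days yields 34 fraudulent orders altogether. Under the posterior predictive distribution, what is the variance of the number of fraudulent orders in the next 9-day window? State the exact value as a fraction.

7182/25

Total count 34 over total exposure 4 days.
The Gamma prior is conjugate for the Poisson rate, so λ | data ~ Gamma(23+34, 1+4) = Gamma(57, 5).
The posterior predictive for a window of length T is Negative Binomial with variance T·α'·(β'+T)/β'² = 9·57·14/25 = 7182/25.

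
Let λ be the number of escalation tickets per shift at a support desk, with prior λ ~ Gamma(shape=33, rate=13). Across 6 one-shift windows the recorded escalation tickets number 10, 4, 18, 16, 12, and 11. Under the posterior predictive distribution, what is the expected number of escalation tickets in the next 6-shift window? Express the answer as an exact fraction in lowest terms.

624/19

Total count: 10 + 4 + 18 + 16 + 12 + 11 = 71.
Total exposure: 6 shifts.
Conjugate update: add total count to the shape and total exposure to the rate, giving Gamma(104, 19).
Predictive mean over a 6-shift window = T·E[λ|data] = 6·104/19 = 624/19.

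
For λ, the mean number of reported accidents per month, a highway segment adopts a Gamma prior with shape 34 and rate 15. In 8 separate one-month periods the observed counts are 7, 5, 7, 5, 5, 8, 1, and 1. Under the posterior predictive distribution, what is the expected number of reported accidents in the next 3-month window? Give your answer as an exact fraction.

Total count: 7 + 5 + 7 + 5 + 5 + 8 + 1 + 1 = 39.
Total exposure: 8 months.
Posterior: α' = 34 + 39 = 73, β' = 15 + 8 = 23.
Predictive mean over a 3-month window = T·E[λ|data] = 3·73/23 = 219/23.

219/23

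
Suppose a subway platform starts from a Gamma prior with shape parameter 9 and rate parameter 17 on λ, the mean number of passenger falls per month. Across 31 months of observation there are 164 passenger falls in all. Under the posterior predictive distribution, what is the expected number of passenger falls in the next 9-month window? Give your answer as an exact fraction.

Total count 164 over total exposure 31 months.
The Gamma prior is conjugate for the Poisson rate, so λ | data ~ Gamma(9+164, 17+31) = Gamma(173, 48).
Predictive mean over a 9-month window = T·E[λ|data] = 9·173/48 = 519/16.

519/16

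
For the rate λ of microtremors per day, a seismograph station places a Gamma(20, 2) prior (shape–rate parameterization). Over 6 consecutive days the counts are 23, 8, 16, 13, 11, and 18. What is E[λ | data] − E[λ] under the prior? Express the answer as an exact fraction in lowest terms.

29/8

Total count: 23 + 8 + 16 + 13 + 11 + 18 = 89.
Total exposure: 6 days.
Gamma(α, β) with Poisson data over total exposure Σt gives posterior Gamma(α+Σx, β+Σt) = Gamma(109, 8).
Posterior mean = 109/8 = 109/8; prior mean = 20/2 = 10. Difference = 109/8 − 10 = 29/8.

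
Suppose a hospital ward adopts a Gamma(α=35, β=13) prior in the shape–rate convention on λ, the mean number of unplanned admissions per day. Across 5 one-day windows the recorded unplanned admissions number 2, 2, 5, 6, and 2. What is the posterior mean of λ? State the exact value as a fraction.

Total count: 2 + 2 + 5 + 6 + 2 = 17.
Total exposure: 5 days.
Posterior: α' = 35 + 17 = 52, β' = 13 + 5 = 18.
Posterior mean = α'/β' = 52/18 = 26/9.

26/9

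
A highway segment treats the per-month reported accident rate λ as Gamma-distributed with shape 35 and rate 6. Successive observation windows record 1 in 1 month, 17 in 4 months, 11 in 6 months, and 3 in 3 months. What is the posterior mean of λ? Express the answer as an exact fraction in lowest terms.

Total count: 1 + 17 + 11 + 3 = 32.
Total exposure: 1 + 4 + 6 + 3 = 14 months.
Gamma(α, β) with Poisson data over total exposure Σt gives posterior Gamma(α+Σx, β+Σt) = Gamma(67, 20).
Posterior mean = α'/β' = 67/20.

67/20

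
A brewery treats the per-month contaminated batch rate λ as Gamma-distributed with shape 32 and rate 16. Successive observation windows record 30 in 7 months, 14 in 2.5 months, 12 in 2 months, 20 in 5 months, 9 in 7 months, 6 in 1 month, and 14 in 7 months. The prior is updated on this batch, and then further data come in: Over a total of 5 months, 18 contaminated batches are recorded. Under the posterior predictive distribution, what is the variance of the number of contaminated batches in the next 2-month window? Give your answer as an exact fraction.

Total count: 30 + 14 + 12 + 20 + 9 + 6 + 14 = 105.
Total exposure: 7 + 2.5 + 2 + 5 + 7 + 1 + 7 = 31.5 months.
After the first batch: Gamma(32 + 105, 16 + 31.5) = Gamma(137, 95/2).
Total count 18 over total exposure 5 months.
After the second batch: Gamma(137 + 18, 95/2 + 5) = Gamma(155, 105/2).
The posterior predictive for a window of length T is Negative Binomial with variance T·α'·(β'+T)/β'² = 2·155·(109/2)/(11025/4) = 13516/2205.

13516/2205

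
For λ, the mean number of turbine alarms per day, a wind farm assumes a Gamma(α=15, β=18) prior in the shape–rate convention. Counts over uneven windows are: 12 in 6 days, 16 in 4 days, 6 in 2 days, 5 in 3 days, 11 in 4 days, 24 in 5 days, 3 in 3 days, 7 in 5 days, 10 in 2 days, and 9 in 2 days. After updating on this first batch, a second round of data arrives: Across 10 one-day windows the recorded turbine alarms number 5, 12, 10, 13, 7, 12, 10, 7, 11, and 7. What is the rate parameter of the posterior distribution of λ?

64

Total count: 12 + 16 + 6 + 5 + 11 + 24 + 3 + 7 + 10 + 9 = 103.
Total exposure: 6 + 4 + 2 + 3 + 4 + 5 + 3 + 5 + 2 + 2 = 36 days.
After the first batch: Gamma(15 + 103, 18 + 36) = Gamma(118, 54).
Total count: 5 + 12 + 10 + 13 + 7 + 12 + 10 + 7 + 11 + 7 = 94.
Total exposure: 10 days.
After the second batch: Gamma(118 + 94, 54 + 10) = Gamma(212, 64).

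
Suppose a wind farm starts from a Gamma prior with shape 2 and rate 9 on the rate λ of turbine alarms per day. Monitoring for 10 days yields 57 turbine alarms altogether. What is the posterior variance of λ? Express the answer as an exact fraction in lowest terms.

59/361

Total count 57 over total exposure 10 days.
Posterior: α' = 2 + 57 = 59, β' = 9 + 10 = 19.
Posterior variance = α'/β'² = 59/361.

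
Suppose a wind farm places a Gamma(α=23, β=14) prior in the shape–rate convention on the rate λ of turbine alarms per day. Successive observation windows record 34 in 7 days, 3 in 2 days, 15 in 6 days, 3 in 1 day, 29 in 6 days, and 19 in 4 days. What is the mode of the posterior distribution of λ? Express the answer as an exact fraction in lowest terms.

25/8

Total count: 34 + 3 + 15 + 3 + 29 + 19 = 103.
Total exposure: 7 + 2 + 6 + 1 + 6 + 4 = 26 days.
Gamma(α, β) with Poisson data over total exposure Σt gives posterior Gamma(α+Σx, β+Σt) = Gamma(126, 40).
Posterior mode = (α'−1)/β' = 125/40 = 25/8.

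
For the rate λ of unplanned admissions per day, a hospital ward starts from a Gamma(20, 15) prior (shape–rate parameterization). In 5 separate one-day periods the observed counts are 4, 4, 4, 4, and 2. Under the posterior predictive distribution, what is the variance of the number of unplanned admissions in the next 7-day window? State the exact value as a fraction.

Total count: 4 + 4 + 4 + 4 + 2 = 18.
Total exposure: 5 days.
By Gamma–Poisson conjugacy, the posterior is Gamma(α + Σx, β + Σt) = Gamma(20 + 18, 15 + 5) = Gamma(38, 20).
The posterior predictive for a window of length T is Negative Binomial with variance T·α'·(β'+T)/β'² = 7·38·27/400 = 3591/200.

3591/200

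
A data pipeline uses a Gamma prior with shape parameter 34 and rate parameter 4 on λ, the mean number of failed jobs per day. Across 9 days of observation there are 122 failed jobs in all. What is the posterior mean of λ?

12

Total count 122 over total exposure 9 days.
Gamma(α, β) with Poisson data over total exposure Σt gives posterior Gamma(α+Σx, β+Σt) = Gamma(156, 13).
Posterior mean = α'/β' = 156/13 = 12.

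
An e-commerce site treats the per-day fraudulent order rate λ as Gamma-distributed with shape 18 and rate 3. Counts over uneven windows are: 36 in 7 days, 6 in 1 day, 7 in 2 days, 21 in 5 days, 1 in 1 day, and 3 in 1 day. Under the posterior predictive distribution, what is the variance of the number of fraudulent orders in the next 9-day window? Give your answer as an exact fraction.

Total count: 36 + 6 + 7 + 21 + 1 + 3 = 74.
Total exposure: 7 + 1 + 2 + 5 + 1 + 1 = 17 days.
By Gamma–Poisson conjugacy, the posterior is Gamma(α + Σx, β + Σt) = Gamma(18 + 74, 3 + 17) = Gamma(92, 20).
The posterior predictive for a window of length T is Negative Binomial with variance T·α'·(β'+T)/β'² = 9·92·29/400 = 6003/100.

6003/100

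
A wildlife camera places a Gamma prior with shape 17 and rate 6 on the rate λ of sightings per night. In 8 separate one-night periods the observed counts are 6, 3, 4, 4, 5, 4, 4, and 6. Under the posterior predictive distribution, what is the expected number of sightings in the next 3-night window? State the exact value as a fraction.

Total count: 6 + 3 + 4 + 4 + 5 + 4 + 4 + 6 = 36.
Total exposure: 8 nights.
Conjugate update: add total count to the shape and total exposure to the rate, giving Gamma(53, 14).
Predictive mean over a 3-night window = T·E[λ|data] = 3·53/14 = 159/14.

159/14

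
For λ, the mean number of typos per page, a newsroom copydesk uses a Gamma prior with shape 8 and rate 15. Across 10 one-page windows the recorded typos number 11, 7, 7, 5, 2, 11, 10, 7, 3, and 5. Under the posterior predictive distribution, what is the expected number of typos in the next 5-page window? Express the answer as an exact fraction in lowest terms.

Total count: 11 + 7 + 7 + 5 + 2 + 11 + 10 + 7 + 3 + 5 = 68.
Total exposure: 10 pages.
Gamma(α, β) with Poisson data over total exposure Σt gives posterior Gamma(α+Σx, β+Σt) = Gamma(76, 25).
Predictive mean over a 5-page window = T·E[λ|data] = 5·76/25 = 76/5.

76/5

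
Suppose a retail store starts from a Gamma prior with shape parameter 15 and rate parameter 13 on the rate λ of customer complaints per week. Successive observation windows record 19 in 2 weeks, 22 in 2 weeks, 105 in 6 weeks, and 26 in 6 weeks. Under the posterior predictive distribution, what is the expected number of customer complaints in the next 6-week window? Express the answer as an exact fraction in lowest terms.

1122/29

Total count: 19 + 22 + 105 + 26 = 172.
Total exposure: 2 + 2 + 6 + 6 = 16 weeks.
By Gamma–Poisson conjugacy, the posterior is Gamma(α + Σx, β + Σt) = Gamma(15 + 172, 13 + 16) = Gamma(187, 29).
Predictive mean over a 6-week window = T·E[λ|data] = 6·187/29 = 1122/29.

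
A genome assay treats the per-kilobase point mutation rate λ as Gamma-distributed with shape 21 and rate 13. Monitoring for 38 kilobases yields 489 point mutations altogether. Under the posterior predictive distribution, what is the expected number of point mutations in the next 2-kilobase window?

20

Total count 489 over total exposure 38 kilobases.
By Gamma–Poisson conjugacy, the posterior is Gamma(α + Σx, β + Σt) = Gamma(21 + 489, 13 + 38) = Gamma(510, 51).
Predictive mean over a 2-kilobase window = T·E[λ|data] = 2·510/51 = 20.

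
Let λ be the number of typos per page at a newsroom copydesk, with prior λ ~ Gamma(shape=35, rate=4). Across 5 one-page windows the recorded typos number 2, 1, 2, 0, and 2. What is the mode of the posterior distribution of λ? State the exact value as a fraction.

Total count: 2 + 1 + 2 + 0 + 2 = 7.
Total exposure: 5 pages.
By Gamma–Poisson conjugacy, the posterior is Gamma(α + Σx, β + Σt) = Gamma(35 + 7, 4 + 5) = Gamma(42, 9).
Posterior mode = (α'−1)/β' = 41/9.

41/9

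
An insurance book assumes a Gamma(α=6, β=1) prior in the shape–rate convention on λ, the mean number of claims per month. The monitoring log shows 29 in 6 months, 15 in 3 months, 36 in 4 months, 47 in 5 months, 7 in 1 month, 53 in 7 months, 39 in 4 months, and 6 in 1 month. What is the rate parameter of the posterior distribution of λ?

32

Total count: 29 + 15 + 36 + 47 + 7 + 53 + 39 + 6 = 232.
Total exposure: 6 + 3 + 4 + 5 + 1 + 7 + 4 + 1 = 31 months.
Posterior: α' = 6 + 232 = 238, β' = 1 + 31 = 32.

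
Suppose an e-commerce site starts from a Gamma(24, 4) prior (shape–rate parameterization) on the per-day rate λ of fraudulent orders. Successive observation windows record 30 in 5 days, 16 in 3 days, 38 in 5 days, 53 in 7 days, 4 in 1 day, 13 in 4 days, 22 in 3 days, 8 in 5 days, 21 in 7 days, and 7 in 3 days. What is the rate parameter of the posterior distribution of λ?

47

Total count: 30 + 16 + 38 + 53 + 4 + 13 + 22 + 8 + 21 + 7 = 212.
Total exposure: 5 + 3 + 5 + 7 + 1 + 4 + 3 + 5 + 7 + 3 = 43 days.
The Gamma prior is conjugate for the Poisson rate, so λ | data ~ Gamma(24+212, 4+43) = Gamma(236, 47).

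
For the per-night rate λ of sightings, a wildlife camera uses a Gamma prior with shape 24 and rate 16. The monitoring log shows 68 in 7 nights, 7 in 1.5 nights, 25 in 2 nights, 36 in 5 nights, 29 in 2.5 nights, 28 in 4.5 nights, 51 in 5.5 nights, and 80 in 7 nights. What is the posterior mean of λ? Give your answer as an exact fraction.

Total count: 68 + 7 + 25 + 36 + 29 + 28 + 51 + 80 = 324.
Total exposure: 7 + 1.5 + 2 + 5 + 2.5 + 4.5 + 5.5 + 7 = 35 nights.
Conjugate update: add total count to the shape and total exposure to the rate, giving Gamma(348, 51).
Posterior mean = α'/β' = 348/51 = 116/17.

116/17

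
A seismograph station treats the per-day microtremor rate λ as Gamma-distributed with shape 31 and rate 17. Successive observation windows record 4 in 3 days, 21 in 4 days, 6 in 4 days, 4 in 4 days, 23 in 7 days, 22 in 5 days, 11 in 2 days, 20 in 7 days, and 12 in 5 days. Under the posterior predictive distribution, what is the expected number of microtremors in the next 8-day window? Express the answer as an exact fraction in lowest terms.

616/29

Total count: 4 + 21 + 6 + 4 + 23 + 22 + 11 + 20 + 12 = 123.
Total exposure: 3 + 4 + 4 + 4 + 7 + 5 + 2 + 7 + 5 = 41 days.
The Gamma prior is conjugate for the Poisson rate, so λ | data ~ Gamma(31+123, 17+41) = Gamma(154, 58).
Predictive mean over an 8-day window = T·E[λ|data] = 8·154/58 = 616/29.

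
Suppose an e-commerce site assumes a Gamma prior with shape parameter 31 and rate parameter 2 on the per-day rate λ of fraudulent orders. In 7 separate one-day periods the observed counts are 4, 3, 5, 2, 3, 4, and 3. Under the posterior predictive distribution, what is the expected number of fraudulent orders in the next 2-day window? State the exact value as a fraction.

110/9

Total count: 4 + 3 + 5 + 2 + 3 + 4 + 3 = 24.
Total exposure: 7 days.
Gamma(α, β) with Poisson data over total exposure Σt gives posterior Gamma(α+Σx, β+Σt) = Gamma(55, 9).
Predictive mean over a 2-day window = T·E[λ|data] = 2·55/9 = 110/9.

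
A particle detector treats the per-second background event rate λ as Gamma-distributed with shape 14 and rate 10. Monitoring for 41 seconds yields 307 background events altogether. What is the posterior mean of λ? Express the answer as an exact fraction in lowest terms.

Total count 307 over total exposure 41 seconds.
By Gamma–Poisson conjugacy, the posterior is Gamma(α + Σx, β + Σt) = Gamma(14 + 307, 10 + 41) = Gamma(321, 51).
Posterior mean = α'/β' = 321/51 = 107/17.

107/17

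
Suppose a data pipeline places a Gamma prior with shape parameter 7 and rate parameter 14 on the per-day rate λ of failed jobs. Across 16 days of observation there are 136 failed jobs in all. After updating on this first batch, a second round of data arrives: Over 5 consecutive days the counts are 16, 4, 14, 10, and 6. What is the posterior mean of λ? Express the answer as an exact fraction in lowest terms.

Total count 136 over total exposure 16 days.
After the first batch: Gamma(7 + 136, 14 + 16) = Gamma(143, 30).
Total count: 16 + 4 + 14 + 10 + 6 = 50.
Total exposure: 5 days.
After the second batch: Gamma(143 + 50, 30 + 5) = Gamma(193, 35).
Posterior mean = α'/β' = 193/35.

193/35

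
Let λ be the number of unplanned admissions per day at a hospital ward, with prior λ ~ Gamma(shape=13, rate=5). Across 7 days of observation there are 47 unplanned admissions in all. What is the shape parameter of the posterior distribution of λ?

60

Total count 47 over total exposure 7 days.
By Gamma–Poisson conjugacy, the posterior is Gamma(α + Σx, β + Σt) = Gamma(13 + 47, 5 + 7) = Gamma(60, 12).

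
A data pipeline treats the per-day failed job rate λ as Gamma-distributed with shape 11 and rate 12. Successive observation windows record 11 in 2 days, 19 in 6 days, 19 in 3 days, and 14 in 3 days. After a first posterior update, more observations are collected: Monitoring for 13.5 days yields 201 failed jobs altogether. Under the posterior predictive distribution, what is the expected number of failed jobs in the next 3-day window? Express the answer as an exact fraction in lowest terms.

Total count: 11 + 19 + 19 + 14 = 63.
Total exposure: 2 + 6 + 3 + 3 = 14 days.
After the first batch: Gamma(11 + 63, 12 + 14) = Gamma(74, 26).
Total count 201 over total exposure 13.5 days.
After the second batch: Gamma(74 + 201, 26 + 13.5) = Gamma(275, 79/2).
Predictive mean over a 3-day window = T·E[λ|data] = 3·275/(79/2) = 1650/79.

1650/79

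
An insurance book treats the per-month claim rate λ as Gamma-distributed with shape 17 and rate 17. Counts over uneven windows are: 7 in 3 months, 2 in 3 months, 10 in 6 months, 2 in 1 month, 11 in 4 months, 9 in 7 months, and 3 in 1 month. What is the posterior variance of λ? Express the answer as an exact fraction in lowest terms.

Total count: 7 + 2 + 10 + 2 + 11 + 9 + 3 = 44.
Total exposure: 3 + 3 + 6 + 1 + 4 + 7 + 1 = 25 months.
The Gamma prior is conjugate for the Poisson rate, so λ | data ~ Gamma(17+44, 17+25) = Gamma(61, 42).
Posterior variance = α'/β'² = 61/1764.

61/1764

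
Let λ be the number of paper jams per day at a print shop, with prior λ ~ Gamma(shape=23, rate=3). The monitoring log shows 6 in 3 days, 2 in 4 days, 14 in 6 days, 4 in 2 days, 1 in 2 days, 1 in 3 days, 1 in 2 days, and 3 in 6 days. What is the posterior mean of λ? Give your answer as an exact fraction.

55/31

Total count: 6 + 2 + 14 + 4 + 1 + 1 + 1 + 3 = 32.
Total exposure: 3 + 4 + 6 + 2 + 2 + 3 + 2 + 6 = 28 days.
Gamma(α, β) with Poisson data over total exposure Σt gives posterior Gamma(α+Σx, β+Σt) = Gamma(55, 31).
Posterior mean = α'/β' = 55/31.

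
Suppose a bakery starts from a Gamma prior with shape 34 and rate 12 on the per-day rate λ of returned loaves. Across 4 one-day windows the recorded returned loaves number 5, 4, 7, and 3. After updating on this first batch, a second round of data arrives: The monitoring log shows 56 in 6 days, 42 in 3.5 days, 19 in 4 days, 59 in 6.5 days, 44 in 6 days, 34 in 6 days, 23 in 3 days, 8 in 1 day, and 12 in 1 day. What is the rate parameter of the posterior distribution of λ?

Total count: 5 + 4 + 7 + 3 = 19.
Total exposure: 4 days.
After the first batch: Gamma(34 + 19, 12 + 4) = Gamma(53, 16).
Total count: 56 + 42 + 19 + 59 + 44 + 34 + 23 + 8 + 12 = 297.
Total exposure: 6 + 3.5 + 4 + 6.5 + 6 + 6 + 3 + 1 + 1 = 37 days.
After the second batch: Gamma(53 + 297, 16 + 37) = Gamma(350, 53).

53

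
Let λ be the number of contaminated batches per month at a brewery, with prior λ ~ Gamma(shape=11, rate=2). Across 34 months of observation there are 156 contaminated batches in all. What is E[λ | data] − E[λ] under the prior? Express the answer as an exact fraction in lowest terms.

Total count 156 over total exposure 34 months.
Gamma(α, β) with Poisson data over total exposure Σt gives posterior Gamma(α+Σx, β+Σt) = Gamma(167, 36).
Posterior mean = 167/36 = 167/36; prior mean = 11/2 = 11/2. Difference = 167/36 − 11/2 = -31/36.

-31/36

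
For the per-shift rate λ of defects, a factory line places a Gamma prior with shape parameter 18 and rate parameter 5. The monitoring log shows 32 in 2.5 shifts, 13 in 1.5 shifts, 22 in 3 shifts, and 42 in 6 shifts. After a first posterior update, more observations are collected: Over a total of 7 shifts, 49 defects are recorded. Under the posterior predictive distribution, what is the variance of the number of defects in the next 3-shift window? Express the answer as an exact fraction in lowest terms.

14784/625

Total count: 32 + 13 + 22 + 42 = 109.
Total exposure: 2.5 + 1.5 + 3 + 6 = 13 shifts.
After the first batch: Gamma(18 + 109, 5 + 13) = Gamma(127, 18).
Total count 49 over total exposure 7 shifts.
After the second batch: Gamma(127 + 49, 18 + 7) = Gamma(176, 25).
The posterior predictive for a window of length T is Negative Binomial with variance T·α'·(β'+T)/β'² = 3·176·28/625 = 14784/625.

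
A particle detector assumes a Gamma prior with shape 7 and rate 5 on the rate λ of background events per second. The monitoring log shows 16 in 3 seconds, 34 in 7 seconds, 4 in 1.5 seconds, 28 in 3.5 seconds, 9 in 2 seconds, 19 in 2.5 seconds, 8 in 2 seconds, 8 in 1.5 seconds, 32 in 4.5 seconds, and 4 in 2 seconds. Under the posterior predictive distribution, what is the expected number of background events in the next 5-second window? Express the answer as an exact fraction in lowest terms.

Total count: 16 + 34 + 4 + 28 + 9 + 19 + 8 + 8 + 32 + 4 = 162.
Total exposure: 3 + 7 + 1.5 + 3.5 + 2 + 2.5 + 2 + 1.5 + 4.5 + 2 = 29.5 seconds.
Posterior: α' = 7 + 162 = 169, β' = 5 + 29.5 = 69/2.
Predictive mean over a 5-second window = T·E[λ|data] = 5·169/(69/2) = 1690/69.

1690/69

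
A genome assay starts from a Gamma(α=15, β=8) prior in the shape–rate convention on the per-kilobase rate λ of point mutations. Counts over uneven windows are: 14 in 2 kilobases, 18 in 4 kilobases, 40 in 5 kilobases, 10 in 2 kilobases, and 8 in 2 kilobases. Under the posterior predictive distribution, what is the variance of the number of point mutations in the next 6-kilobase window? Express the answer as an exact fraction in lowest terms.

18270/529

Total count: 14 + 18 + 40 + 10 + 8 = 90.
Total exposure: 2 + 4 + 5 + 2 + 2 = 15 kilobases.
Posterior: α' = 15 + 90 = 105, β' = 8 + 15 = 23.
The posterior predictive for a window of length T is Negative Binomial with variance T·α'·(β'+T)/β'² = 6·105·29/529 = 18270/529.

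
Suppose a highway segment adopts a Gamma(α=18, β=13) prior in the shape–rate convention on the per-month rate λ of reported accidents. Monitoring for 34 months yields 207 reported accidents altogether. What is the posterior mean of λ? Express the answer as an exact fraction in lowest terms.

Total count 207 over total exposure 34 months.
The Gamma prior is conjugate for the Poisson rate, so λ | data ~ Gamma(18+207, 13+34) = Gamma(225, 47).
Posterior mean = α'/β' = 225/47.

225/47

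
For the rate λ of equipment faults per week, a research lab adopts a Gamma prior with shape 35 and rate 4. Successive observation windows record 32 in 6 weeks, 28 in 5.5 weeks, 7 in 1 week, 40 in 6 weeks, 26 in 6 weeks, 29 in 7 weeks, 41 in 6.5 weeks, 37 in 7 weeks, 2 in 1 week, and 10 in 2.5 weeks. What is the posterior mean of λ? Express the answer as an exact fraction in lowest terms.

Total count: 32 + 28 + 7 + 40 + 26 + 29 + 41 + 37 + 2 + 10 = 252.
Total exposure: 6 + 5.5 + 1 + 6 + 6 + 7 + 6.5 + 7 + 1 + 2.5 = 48.5 weeks.
Gamma(α, β) with Poisson data over total exposure Σt gives posterior Gamma(α+Σx, β+Σt) = Gamma(287, 105/2).
Posterior mean = α'/β' = 287/(105/2) = 82/15.

82/15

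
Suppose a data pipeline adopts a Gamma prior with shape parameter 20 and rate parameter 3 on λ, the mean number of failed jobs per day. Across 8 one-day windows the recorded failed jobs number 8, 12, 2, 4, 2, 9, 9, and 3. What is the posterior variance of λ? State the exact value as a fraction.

Total count: 8 + 12 + 2 + 4 + 2 + 9 + 9 + 3 = 49.
Total exposure: 8 days.
Gamma(α, β) with Poisson data over total exposure Σt gives posterior Gamma(α+Σx, β+Σt) = Gamma(69, 11).
Posterior variance = α'/β'² = 69/121.

69/121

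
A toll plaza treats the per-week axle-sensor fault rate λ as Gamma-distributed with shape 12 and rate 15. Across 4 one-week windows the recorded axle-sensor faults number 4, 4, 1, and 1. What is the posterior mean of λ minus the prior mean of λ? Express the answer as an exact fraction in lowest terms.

34/95

Total count: 4 + 4 + 1 + 1 = 10.
Total exposure: 4 weeks.
Posterior: α' = 12 + 10 = 22, β' = 15 + 4 = 19.
Posterior mean = 22/19 = 22/19; prior mean = 12/15 = 4/5. Difference = 22/19 − 4/5 = 34/95.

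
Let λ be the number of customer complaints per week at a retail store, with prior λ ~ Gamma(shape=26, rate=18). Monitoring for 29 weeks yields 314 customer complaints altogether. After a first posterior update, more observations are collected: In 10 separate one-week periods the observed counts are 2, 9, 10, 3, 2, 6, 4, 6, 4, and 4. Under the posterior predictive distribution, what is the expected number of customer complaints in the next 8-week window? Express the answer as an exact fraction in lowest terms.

Total count 314 over total exposure 29 weeks.
After the first batch: Gamma(26 + 314, 18 + 29) = Gamma(340, 47).
Total count: 2 + 9 + 10 + 3 + 2 + 6 + 4 + 6 + 4 + 4 = 50.
Total exposure: 10 weeks.
After the second batch: Gamma(340 + 50, 47 + 10) = Gamma(390, 57).
Predictive mean over an 8-week window = T·E[λ|data] = 8·390/57 = 1040/19.

1040/19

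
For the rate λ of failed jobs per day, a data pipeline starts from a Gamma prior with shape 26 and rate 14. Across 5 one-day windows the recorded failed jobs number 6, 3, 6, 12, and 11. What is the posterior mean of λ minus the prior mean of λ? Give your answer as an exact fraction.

201/133

Total count: 6 + 3 + 6 + 12 + 11 = 38.
Total exposure: 5 days.
Conjugate update: add total count to the shape and total exposure to the rate, giving Gamma(64, 19).
Posterior mean = 64/19 = 64/19; prior mean = 26/14 = 13/7. Difference = 64/19 − 13/7 = 201/133.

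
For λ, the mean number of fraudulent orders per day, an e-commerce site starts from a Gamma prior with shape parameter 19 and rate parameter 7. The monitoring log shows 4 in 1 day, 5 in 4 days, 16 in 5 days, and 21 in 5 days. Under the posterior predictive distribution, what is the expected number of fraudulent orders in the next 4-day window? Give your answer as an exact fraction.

130/11

Total count: 4 + 5 + 16 + 21 = 46.
Total exposure: 1 + 4 + 5 + 5 = 15 days.
By Gamma–Poisson conjugacy, the posterior is Gamma(α + Σx, β + Σt) = Gamma(19 + 46, 7 + 15) = Gamma(65, 22).
Predictive mean over a 4-day window = T·E[λ|data] = 4·65/22 = 130/11.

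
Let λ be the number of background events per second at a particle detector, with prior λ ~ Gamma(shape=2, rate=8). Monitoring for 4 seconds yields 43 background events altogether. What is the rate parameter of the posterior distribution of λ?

Total count 43 over total exposure 4 seconds.
Gamma(α, β) with Poisson data over total exposure Σt gives posterior Gamma(α+Σx, β+Σt) = Gamma(45, 12).

12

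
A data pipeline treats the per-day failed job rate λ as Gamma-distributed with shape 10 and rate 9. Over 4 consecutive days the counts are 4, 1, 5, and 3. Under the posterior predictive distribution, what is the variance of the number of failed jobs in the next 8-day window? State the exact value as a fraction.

Total count: 4 + 1 + 5 + 3 = 13.
Total exposure: 4 days.
By Gamma–Poisson conjugacy, the posterior is Gamma(α + Σx, β + Σt) = Gamma(10 + 13, 9 + 4) = Gamma(23, 13).
The posterior predictive for a window of length T is Negative Binomial with variance T·α'·(β'+T)/β'² = 8·23·21/169 = 3864/169.

3864/169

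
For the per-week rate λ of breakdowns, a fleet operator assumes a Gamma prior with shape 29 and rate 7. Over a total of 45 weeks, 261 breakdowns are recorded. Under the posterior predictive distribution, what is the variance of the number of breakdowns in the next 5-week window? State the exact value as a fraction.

41325/1352

Total count 261 over total exposure 45 weeks.
By Gamma–Poisson conjugacy, the posterior is Gamma(α + Σx, β + Σt) = Gamma(29 + 261, 7 + 45) = Gamma(290, 52).
The posterior predictive for a window of length T is Negative Binomial with variance T·α'·(β'+T)/β'² = 5·290·57/2704 = 41325/1352.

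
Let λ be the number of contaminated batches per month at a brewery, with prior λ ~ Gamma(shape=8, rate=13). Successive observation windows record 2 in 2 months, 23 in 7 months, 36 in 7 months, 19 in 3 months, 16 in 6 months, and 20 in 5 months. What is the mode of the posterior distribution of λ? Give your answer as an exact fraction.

123/43

Total count: 2 + 23 + 36 + 19 + 16 + 20 = 116.
Total exposure: 2 + 7 + 7 + 3 + 6 + 5 = 30 months.
Posterior: α' = 8 + 116 = 124, β' = 13 + 30 = 43.
Posterior mode = (α'−1)/β' = 123/43.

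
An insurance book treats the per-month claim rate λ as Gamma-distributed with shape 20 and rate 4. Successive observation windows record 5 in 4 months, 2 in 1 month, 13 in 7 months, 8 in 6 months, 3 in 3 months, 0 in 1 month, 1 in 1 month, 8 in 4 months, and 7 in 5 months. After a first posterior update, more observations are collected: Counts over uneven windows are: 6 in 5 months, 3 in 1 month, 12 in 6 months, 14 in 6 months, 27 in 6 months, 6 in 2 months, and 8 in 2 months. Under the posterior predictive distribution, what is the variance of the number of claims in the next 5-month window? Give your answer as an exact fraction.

Total count: 5 + 2 + 13 + 8 + 3 + 0 + 1 + 8 + 7 = 47.
Total exposure: 4 + 1 + 7 + 6 + 3 + 1 + 1 + 4 + 5 = 32 months.
After the first batch: Gamma(20 + 47, 4 + 32) = Gamma(67, 36).
Total count: 6 + 3 + 12 + 14 + 27 + 6 + 8 = 76.
Total exposure: 5 + 1 + 6 + 6 + 6 + 2 + 2 = 28 months.
After the second batch: Gamma(67 + 76, 36 + 28) = Gamma(143, 64).
The posterior predictive for a window of length T is Negative Binomial with variance T·α'·(β'+T)/β'² = 5·143·69/4096 = 49335/4096.

49335/4096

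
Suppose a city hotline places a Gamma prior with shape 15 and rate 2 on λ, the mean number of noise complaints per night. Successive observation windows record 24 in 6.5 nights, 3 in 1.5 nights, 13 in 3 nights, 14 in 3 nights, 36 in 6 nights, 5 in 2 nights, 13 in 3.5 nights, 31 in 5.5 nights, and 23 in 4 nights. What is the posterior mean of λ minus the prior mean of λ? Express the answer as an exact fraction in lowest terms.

-201/74

Total count: 24 + 3 + 13 + 14 + 36 + 5 + 13 + 31 + 23 = 162.
Total exposure: 6.5 + 1.5 + 3 + 3 + 6 + 2 + 3.5 + 5.5 + 4 = 35 nights.
By Gamma–Poisson conjugacy, the posterior is Gamma(α + Σx, β + Σt) = Gamma(15 + 162, 2 + 35) = Gamma(177, 37).
Posterior mean = 177/37 = 177/37; prior mean = 15/2 = 15/2. Difference = 177/37 − 15/2 = -201/74.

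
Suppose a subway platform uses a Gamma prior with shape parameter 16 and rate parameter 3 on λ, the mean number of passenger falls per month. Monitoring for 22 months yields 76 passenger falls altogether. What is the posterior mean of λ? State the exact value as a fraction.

92/25

Total count 76 over total exposure 22 months.
Gamma(α, β) with Poisson data over total exposure Σt gives posterior Gamma(α+Σx, β+Σt) = Gamma(92, 25).
Posterior mean = α'/β' = 92/25.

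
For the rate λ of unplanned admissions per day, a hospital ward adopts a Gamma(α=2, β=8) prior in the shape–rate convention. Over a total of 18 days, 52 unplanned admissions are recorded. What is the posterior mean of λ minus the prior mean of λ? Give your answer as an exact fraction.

95/52

Total count 52 over total exposure 18 days.
Conjugate update: add total count to the shape and total exposure to the rate, giving Gamma(54, 26).
Posterior mean = 54/26 = 27/13; prior mean = 2/8 = 1/4. Difference = 27/13 − 1/4 = 95/52.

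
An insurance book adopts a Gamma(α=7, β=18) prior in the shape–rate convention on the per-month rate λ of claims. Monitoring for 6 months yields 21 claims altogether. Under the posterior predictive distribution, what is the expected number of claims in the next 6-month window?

7

Total count 21 over total exposure 6 months.
Gamma(α, β) with Poisson data over total exposure Σt gives posterior Gamma(α+Σx, β+Σt) = Gamma(28, 24).
Predictive mean over a 6-month window = T·E[λ|data] = 6·28/24 = 7.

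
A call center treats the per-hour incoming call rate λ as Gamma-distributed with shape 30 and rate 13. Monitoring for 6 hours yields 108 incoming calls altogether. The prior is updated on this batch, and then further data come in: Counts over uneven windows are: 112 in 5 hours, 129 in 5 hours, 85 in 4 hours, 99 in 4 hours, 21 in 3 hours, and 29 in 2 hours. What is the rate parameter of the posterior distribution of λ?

Total count 108 over total exposure 6 hours.
After the first batch: Gamma(30 + 108, 13 + 6) = Gamma(138, 19).
Total count: 112 + 129 + 85 + 99 + 21 + 29 = 475.
Total exposure: 5 + 5 + 4 + 4 + 3 + 2 = 23 hours.
After the second batch: Gamma(138 + 475, 19 + 23) = Gamma(613, 42).

42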